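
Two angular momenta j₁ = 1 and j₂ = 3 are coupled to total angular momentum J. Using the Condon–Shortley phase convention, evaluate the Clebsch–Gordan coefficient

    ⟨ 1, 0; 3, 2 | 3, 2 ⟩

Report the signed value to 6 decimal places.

-0.577350  (= −√(1/3))

j₁+j₂−J=1  J+j₁−j₂=1  J−j₁+j₂=5  j₁+j₂+J+1=8
(j₁±m₁, j₂±m₂, J±M) = (1,1,5,1,5,1)
P² = 300
sum k=0..1:
  [0] +1/120 = 1/120
  [1] −1/24 = -1/24
S = -1/30
C² = P²·S² = 1/3 ; C = -0.577350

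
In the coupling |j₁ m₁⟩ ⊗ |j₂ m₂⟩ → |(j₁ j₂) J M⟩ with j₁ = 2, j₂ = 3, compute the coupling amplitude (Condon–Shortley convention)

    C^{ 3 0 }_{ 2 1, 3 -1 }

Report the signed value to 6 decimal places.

+√(1/30) ≈ +0.182574

√[7·2!2!4!/9! · 3!1!2!4!3!3!] = √(96/5)
  +(−1)^0/∏(0,2,1,2,1,2)! = 1/8  (running 1/8)
  +(−1)^1/∏(1,1,0,1,2,3)! = -1/12  (running 1/24)
⟨..|..⟩ = √(96/5)·(1/24) = +0.182574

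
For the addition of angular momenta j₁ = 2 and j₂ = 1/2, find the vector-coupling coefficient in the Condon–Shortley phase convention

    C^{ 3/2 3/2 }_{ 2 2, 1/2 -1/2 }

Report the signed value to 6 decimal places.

j₁+j₂−J=1  J+j₁−j₂=3  J−j₁+j₂=0  j₁+j₂+J+1=5
(j₁±m₁, j₂±m₂, J±M) = (4,0,0,1,3,0)
P² = 144/5
sum k=0..0:
  [0] +1/6 = 1/6
S = 1/6
C² = P²·S² = 4/5 ; C = +0.894427

+0.894427  (= +√(4/5))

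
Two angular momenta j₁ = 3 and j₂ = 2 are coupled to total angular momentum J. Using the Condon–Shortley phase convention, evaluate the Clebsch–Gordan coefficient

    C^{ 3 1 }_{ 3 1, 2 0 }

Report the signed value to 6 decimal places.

√[7·2!4!2!/9! · 4!2!2!2!4!2!] = √(256/15)
  +(−1)^0/∏(0,2,2,2,2,0)! = 1/16  (running 1/16)
  +(−1)^1/∏(1,1,1,1,3,1)! = -1/6  (running -5/48)
  +(−1)^2/∏(2,0,0,0,4,2)! = 1/96  (running -3/32)
⟨..|..⟩ = √(256/15)·(-3/32) = -0.387298

-0.387298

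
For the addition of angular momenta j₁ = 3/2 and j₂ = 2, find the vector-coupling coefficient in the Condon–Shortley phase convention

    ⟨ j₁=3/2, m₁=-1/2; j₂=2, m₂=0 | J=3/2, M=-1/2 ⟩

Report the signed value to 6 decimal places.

√[4·2!1!2!/6! · 1!2!2!2!1!2!] = √(16/45)
  +(−1)^1/∏(1,1,1,1,0,1)! = -1  (running -1)
  +(−1)^2/∏(2,0,0,0,1,2)! = 1/4  (running -3/4)
⟨..|..⟩ = √(16/45)·(-3/4) = -0.447214

−√(1/5) ≈ -0.447214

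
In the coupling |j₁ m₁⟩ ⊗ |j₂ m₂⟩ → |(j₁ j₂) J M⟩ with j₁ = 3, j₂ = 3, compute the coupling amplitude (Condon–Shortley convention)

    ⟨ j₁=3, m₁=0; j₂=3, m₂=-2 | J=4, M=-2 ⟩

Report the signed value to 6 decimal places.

+√(3/154) = +0.139573

√[9·2!4!4!/11! · 3!3!1!5!2!6!] = √(124416/77)
  +(−1)^0/∏(0,2,3,1,1,3)! = 1/72  (running 1/72)
  +(−1)^1/∏(1,1,2,0,2,4)! = -1/96  (running 1/288)
⟨..|..⟩ = √(124416/77)·(1/288) = +0.139573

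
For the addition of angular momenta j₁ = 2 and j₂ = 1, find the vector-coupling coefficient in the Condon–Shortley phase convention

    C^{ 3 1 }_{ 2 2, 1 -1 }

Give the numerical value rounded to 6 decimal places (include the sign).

triangle: 0!*4!*2!/7! = 48/5040
(j±m)!: 4!*0!*0!*2!*4!*2! = 2304
prefactor² = (2J+1)*Δ*N² = 768/5
  k=0: +1/(0!*0!*0!*0!*4!*2!) = 1/48
Σ = 1/48  ⇒  CG² = 768/5*1/48² = 1/15
CG = +√(1/15) = +0.258199

+√(1/15) = +0.258199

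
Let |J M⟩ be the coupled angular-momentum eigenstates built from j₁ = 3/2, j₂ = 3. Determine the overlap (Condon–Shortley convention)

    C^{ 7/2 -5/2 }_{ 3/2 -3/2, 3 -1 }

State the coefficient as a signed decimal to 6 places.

triangle: 1!·2!·5!/9! = 240/362880
(j±m)!: 0!·3!·2!·4!·1!·6! = 207360
prefactor² = (2J+1)·Δ·N² = 7680/7
  k=1: −1/(1!·0!·2!·1!·0!·4!) = -1/48
Σ = -1/48  ⇒  CG² = 7680/7·(-1/48)² = 10/21
CG = −√(10/21) = -0.690066

-0.690066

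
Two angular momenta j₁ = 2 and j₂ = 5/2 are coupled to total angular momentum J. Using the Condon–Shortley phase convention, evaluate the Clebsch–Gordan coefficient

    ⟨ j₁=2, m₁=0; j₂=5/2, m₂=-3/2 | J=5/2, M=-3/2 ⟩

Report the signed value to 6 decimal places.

−√(1/70) = -0.119523

triangle: 2!·2!·3!/8! = 24/40320
(j±m)!: 2!·2!·1!·4!·1!·4! = 2304
prefactor² = (2J+1)·Δ·N² = 288/35
  k=0: +1/(0!·2!·2!·1!·0!·2!) = 1/8
  k=1: −1/(1!·1!·1!·0!·1!·3!) = -1/6
Σ = -1/24  ⇒  CG² = 288/35·(-1/24)² = 1/70
CG = −√(1/70) = -0.119523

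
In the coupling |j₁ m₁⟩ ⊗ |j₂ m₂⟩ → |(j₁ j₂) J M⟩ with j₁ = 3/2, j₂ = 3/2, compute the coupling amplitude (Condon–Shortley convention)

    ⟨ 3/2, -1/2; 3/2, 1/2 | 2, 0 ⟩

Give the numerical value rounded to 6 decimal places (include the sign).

−√(1/4) = -0.500000

√[5·1!2!2!/6! · 1!2!2!1!2!2!] = √(4/9)
  +(−1)^0/∏(0,1,2,2,0,0)! = 1/4  (running 1/4)
  +(−1)^1/∏(1,0,1,1,1,1)! = -1  (running -3/4)
⟨..|..⟩ = √(4/9)·(-3/4) = -0.500000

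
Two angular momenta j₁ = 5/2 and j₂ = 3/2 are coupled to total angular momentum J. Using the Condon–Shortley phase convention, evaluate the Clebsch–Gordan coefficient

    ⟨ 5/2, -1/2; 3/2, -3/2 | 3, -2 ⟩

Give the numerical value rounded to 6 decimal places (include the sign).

+√(1/2) ≈ +0.707107

triangle: 1!·4!·2!/8! = 48/40320
(j±m)!: 2!·3!·0!·3!·1!·5! = 8640
prefactor² = (2J+1)·Δ·N² = 72
  k=0: +1/(0!·1!·3!·0!·1!·2!) = 1/12
Σ = 1/12  ⇒  CG² = 72·1/12² = 1/2
CG = +√(1/2) = +0.707107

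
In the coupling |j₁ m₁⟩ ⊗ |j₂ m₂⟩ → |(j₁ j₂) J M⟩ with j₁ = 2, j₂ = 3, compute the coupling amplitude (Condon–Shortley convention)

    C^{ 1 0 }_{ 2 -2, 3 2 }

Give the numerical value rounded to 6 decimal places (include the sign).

√[3·4!0!2!/7! · 0!4!5!1!1!1!] = √(576/7)
  +(−1)^4/∏(4,0,0,1,0,1)! = 1/24  (running 1/24)
⟨..|..⟩ = √(576/7)·(1/24) = +0.377964

+0.377964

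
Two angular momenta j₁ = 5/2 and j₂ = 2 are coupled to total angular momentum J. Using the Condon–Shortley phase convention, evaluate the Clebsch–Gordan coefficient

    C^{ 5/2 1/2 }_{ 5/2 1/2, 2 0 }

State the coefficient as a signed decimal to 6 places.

-0.478091  (= −√(8/35))

j₁+j₂−J=2  J+j₁−j₂=3  J−j₁+j₂=2  j₁+j₂+J+1=8
(j₁±m₁, j₂±m₂, J±M) = (3,2,2,2,3,2)
P² = 72/35
sum k=0..2:
  [0] +1/8 = 1/8
  [1] −1/2 = -1/2
  [2] +1/24 = 1/24
S = -1/3
C² = P²·S² = 8/35 ; C = -0.478091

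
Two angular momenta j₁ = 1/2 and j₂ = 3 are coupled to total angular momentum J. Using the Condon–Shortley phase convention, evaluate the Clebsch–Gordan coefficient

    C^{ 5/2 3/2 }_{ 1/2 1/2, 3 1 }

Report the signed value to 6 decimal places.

+0.534522  (= +√(2/7))

√[6·1!0!5!/7! · 1!0!4!2!4!1!] = √(1152/7)
  +(−1)^0/∏(0,1,0,4,0,1)! = 1/24  (running 1/24)
⟨..|..⟩ = √(1152/7)·(1/24) = +0.534522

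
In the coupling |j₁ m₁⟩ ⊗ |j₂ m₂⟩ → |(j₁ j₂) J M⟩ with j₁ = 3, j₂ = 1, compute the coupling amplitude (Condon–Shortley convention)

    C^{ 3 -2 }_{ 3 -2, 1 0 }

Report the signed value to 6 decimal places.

triangle: 1!·5!·1!/8! = 120/40320
(j±m)!: 1!·5!·1!·1!·1!·5! = 14400
prefactor² = (2J+1)·Δ·N² = 300
  k=0: +1/(0!·1!·5!·1!·0!·0!) = 1/120
  k=1: −1/(1!·0!·4!·0!·1!·1!) = -1/24
Σ = -1/30  ⇒  CG² = 300·(-1/30)² = 1/3
CG = −√(1/3) = -0.577350

-0.577350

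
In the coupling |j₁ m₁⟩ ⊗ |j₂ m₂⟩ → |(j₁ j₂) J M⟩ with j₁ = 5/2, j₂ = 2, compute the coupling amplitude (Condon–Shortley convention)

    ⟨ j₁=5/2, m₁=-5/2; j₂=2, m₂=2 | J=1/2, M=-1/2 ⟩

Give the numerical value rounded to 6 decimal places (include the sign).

+√(1/3) = +0.577350

triangle: 4!*1!*0!/6! = 24/720
(j±m)!: 0!*5!*4!*0!*0!*1! = 2880
prefactor² = (2J+1)*Δ*N² = 192
  k=4: +1/(4!*0!*1!*0!*0!*0!) = 1/24
Σ = 1/24  ⇒  CG² = 192*1/24² = 1/3
CG = +√(1/3) = +0.577350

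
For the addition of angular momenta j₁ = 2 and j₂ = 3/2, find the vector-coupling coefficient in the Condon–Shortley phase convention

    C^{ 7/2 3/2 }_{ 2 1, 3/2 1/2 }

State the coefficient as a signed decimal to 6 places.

+√(4/7) = +0.755929

j₁+j₂−J=0  J+j₁−j₂=4  J−j₁+j₂=3  j₁+j₂+J+1=8
(j₁±m₁, j₂±m₂, J±M) = (3,1,2,1,5,2)
P² = 576/7
sum k=0..0:
  [0] +1/12 = 1/12
S = 1/12
C² = P²·S² = 4/7 ; C = +0.755929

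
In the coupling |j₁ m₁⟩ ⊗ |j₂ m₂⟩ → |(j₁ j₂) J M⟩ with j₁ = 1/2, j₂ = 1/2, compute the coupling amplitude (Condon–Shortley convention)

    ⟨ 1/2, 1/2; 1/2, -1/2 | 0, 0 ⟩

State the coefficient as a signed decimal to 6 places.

j₁+j₂−J=1  J+j₁−j₂=0  J−j₁+j₂=0  j₁+j₂+J+1=2
(j₁±m₁, j₂±m₂, J±M) = (1,0,0,1,0,0)
P² = 1/2
sum k=0..0:
  [0] +1/1 = 1
S = 1
C² = P²·S² = 1/2 ; C = +0.707107

+0.707107  (= +√(1/2))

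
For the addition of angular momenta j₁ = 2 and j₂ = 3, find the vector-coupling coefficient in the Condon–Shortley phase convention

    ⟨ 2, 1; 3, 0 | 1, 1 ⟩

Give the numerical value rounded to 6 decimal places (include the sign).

−√(3/35) = -0.292770

j₁+j₂−J=4  J+j₁−j₂=0  J−j₁+j₂=2  j₁+j₂+J+1=7
(j₁±m₁, j₂±m₂, J±M) = (3,1,3,3,2,0)
P² = 432/35
sum k=1..1:
  [1] −1/12 = -1/12
S = -1/12
C² = P²·S² = 3/35 ; C = -0.292770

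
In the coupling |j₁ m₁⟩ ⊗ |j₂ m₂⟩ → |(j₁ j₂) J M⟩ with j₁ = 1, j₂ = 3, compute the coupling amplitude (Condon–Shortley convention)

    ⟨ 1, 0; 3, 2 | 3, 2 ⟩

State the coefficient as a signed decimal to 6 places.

-0.577350

triangle: 1!*1!*5!/8! = 120/40320
(j±m)!: 1!*1!*5!*1!*5!*1! = 14400
prefactor² = (2J+1)*Δ*N² = 300
  k=0: +1/(0!*1!*1!*5!*0!*0!) = 1/120
  k=1: −1/(1!*0!*0!*4!*1!*1!) = -1/24
Σ = -1/30  ⇒  CG² = 300*(-1/30)² = 1/3
CG = −√(1/3) = -0.577350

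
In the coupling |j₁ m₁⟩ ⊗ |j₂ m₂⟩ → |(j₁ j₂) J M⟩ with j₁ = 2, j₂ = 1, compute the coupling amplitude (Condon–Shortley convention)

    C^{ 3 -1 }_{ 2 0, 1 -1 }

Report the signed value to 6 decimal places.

j₁+j₂−J=0  J+j₁−j₂=4  J−j₁+j₂=2  j₁+j₂+J+1=7
(j₁±m₁, j₂±m₂, J±M) = (2,2,0,2,2,4)
P² = 128/5
sum k=0..0:
  [0] +1/8 = 1/8
S = 1/8
C² = P²·S² = 2/5 ; C = +0.632456

+√(2/5) ≈ +0.632456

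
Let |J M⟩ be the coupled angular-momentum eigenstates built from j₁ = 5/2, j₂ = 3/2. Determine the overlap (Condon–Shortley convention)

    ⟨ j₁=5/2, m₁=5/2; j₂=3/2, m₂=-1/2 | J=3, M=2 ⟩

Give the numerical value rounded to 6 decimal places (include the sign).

+0.645497  (= +√(5/12))

j₁+j₂−J=1  J+j₁−j₂=4  J−j₁+j₂=2  j₁+j₂+J+1=8
(j₁±m₁, j₂±m₂, J±M) = (5,0,1,2,5,1)
P² = 240
sum k=0..0:
  [0] +1/24 = 1/24
S = 1/24
C² = P²·S² = 5/12 ; C = +0.645497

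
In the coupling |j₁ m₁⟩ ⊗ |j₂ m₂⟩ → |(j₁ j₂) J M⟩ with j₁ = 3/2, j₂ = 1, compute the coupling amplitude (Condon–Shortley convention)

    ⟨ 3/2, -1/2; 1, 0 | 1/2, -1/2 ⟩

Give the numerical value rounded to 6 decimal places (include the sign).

√[2·2!1!0!/4! · 1!2!1!1!0!1!] = √(1/3)
  +(−1)^1/∏(1,1,1,0,0,0)! = -1  (running -1)
⟨..|..⟩ = √(1/3)·(-1) = -0.577350

-0.577350  (= −√(1/3))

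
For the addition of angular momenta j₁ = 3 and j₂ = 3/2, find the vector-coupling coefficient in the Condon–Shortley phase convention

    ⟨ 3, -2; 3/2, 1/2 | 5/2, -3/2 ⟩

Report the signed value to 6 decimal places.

+0.267261

triangle: 2!·4!·1!/8! = 48/40320
(j±m)!: 1!·5!·2!·1!·1!·4! = 5760
prefactor² = (2J+1)·Δ·N² = 288/7
  k=1: −1/(1!·1!·4!·1!·0!·0!) = -1/24
  k=2: +1/(2!·0!·3!·0!·1!·1!) = 1/12
Σ = 1/24  ⇒  CG² = 288/7·1/24² = 1/14
CG = +√(1/14) = +0.267261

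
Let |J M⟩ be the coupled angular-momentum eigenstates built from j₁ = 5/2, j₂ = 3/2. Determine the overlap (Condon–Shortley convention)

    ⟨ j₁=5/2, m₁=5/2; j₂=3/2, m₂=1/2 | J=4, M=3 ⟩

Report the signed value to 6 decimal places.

+√(3/8) = +0.612372

triangle: 0!×5!×3!/9! = 720/362880
(j±m)!: 5!×0!×2!×1!×7!×1! = 1209600
prefactor² = (2J+1)×Δ×N² = 21600
  k=0: +1/(0!×0!×0!×2!×5!×1!) = 1/240
Σ = 1/240  ⇒  CG² = 21600×1/240² = 3/8
CG = +√(3/8) = +0.612372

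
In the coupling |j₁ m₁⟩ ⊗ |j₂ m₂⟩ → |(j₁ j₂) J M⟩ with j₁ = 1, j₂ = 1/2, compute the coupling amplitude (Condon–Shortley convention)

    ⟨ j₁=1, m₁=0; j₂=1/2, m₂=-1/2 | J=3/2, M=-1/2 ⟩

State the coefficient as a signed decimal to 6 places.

+√(2/3) ≈ +0.816497

√[4·0!2!1!/4! · 1!1!0!1!1!2!] = √(2/3)
  +(−1)^0/∏(0,0,1,0,1,1)! = 1  (running 1)
⟨..|..⟩ = √(2/3)·(1) = +0.816497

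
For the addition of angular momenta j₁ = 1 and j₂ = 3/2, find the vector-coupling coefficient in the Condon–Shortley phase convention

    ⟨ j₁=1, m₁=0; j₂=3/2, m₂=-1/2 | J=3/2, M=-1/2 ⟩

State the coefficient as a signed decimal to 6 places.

√[4·1!1!2!/5! · 1!1!1!2!1!2!] = √(4/15)
  +(−1)^0/∏(0,1,1,1,0,1)! = 1  (running 1)
  +(−1)^1/∏(1,0,0,0,1,2)! = -1/2  (running 1/2)
⟨..|..⟩ = √(4/15)·(1/2) = +0.258199

+√(1/15) = +0.258199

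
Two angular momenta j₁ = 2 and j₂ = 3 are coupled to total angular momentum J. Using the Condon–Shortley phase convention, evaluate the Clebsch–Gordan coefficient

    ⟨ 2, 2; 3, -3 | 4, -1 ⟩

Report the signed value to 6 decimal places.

√[9·1!3!5!/10! · 4!0!0!6!3!5!] = √(155520/7)
  +(−1)^0/∏(0,1,0,0,3,5)! = 1/720  (running 1/720)
⟨..|..⟩ = √(155520/7)·(1/720) = +0.207020

+0.207020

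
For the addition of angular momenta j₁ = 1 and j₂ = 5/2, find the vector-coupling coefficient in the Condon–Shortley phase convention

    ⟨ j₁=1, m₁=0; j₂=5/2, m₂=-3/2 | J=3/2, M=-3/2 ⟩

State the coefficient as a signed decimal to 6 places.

j₁+j₂−J=2  J+j₁−j₂=0  J−j₁+j₂=3  j₁+j₂+J+1=6
(j₁±m₁, j₂±m₂, J±M) = (1,1,1,4,0,3)
P² = 48/5
sum k=1..1:
  [1] −1/6 = -1/6
S = -1/6
C² = P²·S² = 4/15 ; C = -0.516398

-0.516398  (= −√(4/15))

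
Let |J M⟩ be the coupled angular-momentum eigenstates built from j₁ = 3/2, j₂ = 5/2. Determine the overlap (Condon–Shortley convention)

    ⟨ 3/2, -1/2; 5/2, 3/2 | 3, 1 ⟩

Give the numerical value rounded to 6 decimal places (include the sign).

-0.639010

j₁+j₂−J=1  J+j₁−j₂=2  J−j₁+j₂=4  j₁+j₂+J+1=8
(j₁±m₁, j₂±m₂, J±M) = (1,2,4,1,4,2)
P² = 96/5
sum k=0..1:
  [0] +1/48 = 1/48
  [1] −1/6 = -1/6
S = -7/48
C² = P²·S² = 49/120 ; C = -0.639010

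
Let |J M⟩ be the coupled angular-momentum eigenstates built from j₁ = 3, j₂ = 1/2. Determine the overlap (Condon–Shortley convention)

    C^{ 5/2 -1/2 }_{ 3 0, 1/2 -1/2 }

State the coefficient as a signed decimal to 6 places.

j₁+j₂−J=1  J+j₁−j₂=5  J−j₁+j₂=0  j₁+j₂+J+1=7
(j₁±m₁, j₂±m₂, J±M) = (3,3,0,1,2,3)
P² = 432/7
sum k=0..0:
  [0] +1/12 = 1/12
S = 1/12
C² = P²·S² = 3/7 ; C = +0.654654

+0.654654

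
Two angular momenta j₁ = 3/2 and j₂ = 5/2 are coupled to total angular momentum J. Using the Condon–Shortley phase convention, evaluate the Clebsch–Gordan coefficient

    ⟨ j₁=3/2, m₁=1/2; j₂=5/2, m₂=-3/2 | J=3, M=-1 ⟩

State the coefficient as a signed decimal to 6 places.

+0.639010

triangle: 1!·2!·4!/8! = 48/40320
(j±m)!: 2!·1!·1!·4!·2!·4! = 2304
prefactor² = (2J+1)·Δ·N² = 96/5
  k=0: +1/(0!·1!·1!·1!·1!·3!) = 1/6
  k=1: −1/(1!·0!·0!·0!·2!·4!) = -1/48
Σ = 7/48  ⇒  CG² = 96/5·7/48² = 49/120
CG = +√(49/120) = +0.639010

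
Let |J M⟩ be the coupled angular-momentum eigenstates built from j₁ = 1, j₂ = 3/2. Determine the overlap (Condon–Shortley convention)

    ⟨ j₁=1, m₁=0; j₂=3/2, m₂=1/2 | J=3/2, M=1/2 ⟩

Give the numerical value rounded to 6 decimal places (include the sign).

j₁+j₂−J=1  J+j₁−j₂=1  J−j₁+j₂=2  j₁+j₂+J+1=5
(j₁±m₁, j₂±m₂, J±M) = (1,1,2,1,2,1)
P² = 4/15
sum k=0..1:
  [0] +1/2 = 1/2
  [1] −1/1 = -1
S = -1/2
C² = P²·S² = 1/15 ; C = -0.258199

−√(1/15) ≈ -0.258199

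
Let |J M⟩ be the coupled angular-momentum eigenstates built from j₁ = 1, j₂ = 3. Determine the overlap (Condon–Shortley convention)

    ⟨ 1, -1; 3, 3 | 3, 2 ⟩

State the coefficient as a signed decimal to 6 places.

√[7·1!1!5!/8! · 0!2!6!0!5!1!] = √(3600)
  +(−1)^1/∏(1,0,1,5,0,0)! = -1/120  (running -1/120)
⟨..|..⟩ = √(3600)·(-1/120) = -0.500000

-0.500000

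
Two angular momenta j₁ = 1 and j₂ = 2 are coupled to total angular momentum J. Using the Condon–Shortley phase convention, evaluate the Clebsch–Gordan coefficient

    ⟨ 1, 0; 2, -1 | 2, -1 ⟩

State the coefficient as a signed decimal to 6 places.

triangle: 1!×1!×3!/6! = 6/720
(j±m)!: 1!×1!×1!×3!×1!×3! = 36
prefactor² = (2J+1)×Δ×N² = 3/2
  k=0: +1/(0!×1!×1!×1!×0!×2!) = 1/2
  k=1: −1/(1!×0!×0!×0!×1!×3!) = -1/6
Σ = 1/3  ⇒  CG² = 3/2×1/3² = 1/6
CG = +√(1/6) = +0.408248

+0.408248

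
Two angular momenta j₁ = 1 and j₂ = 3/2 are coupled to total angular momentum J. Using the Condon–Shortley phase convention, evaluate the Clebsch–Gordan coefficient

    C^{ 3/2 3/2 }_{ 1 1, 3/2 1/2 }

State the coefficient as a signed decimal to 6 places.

j₁+j₂−J=1  J+j₁−j₂=1  J−j₁+j₂=2  j₁+j₂+J+1=5
(j₁±m₁, j₂±m₂, J±M) = (2,0,2,1,3,0)
P² = 8/5
sum k=0..0:
  [0] +1/2 = 1/2
S = 1/2
C² = P²·S² = 2/5 ; C = +0.632456

+√(2/5) = +0.632456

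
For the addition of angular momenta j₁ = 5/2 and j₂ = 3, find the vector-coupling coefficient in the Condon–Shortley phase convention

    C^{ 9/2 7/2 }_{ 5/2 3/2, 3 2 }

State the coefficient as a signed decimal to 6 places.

−√(1/99) = -0.100504

j₁+j₂−J=1  J+j₁−j₂=4  J−j₁+j₂=5  j₁+j₂+J+1=11
(j₁±m₁, j₂±m₂, J±M) = (4,1,5,1,8,1)
P² = 921600/11
sum k=0..1:
  [0] +1/720 = 1/720
  [1] −1/576 = -1/576
S = -1/2880
C² = P²·S² = 1/99 ; C = -0.100504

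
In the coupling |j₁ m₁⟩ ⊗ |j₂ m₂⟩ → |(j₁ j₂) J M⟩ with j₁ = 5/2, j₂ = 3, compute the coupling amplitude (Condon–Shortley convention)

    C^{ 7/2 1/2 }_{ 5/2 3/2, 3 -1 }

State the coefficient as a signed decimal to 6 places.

+0.356348

j₁+j₂−J=2  J+j₁−j₂=3  J−j₁+j₂=4  j₁+j₂+J+1=10
(j₁±m₁, j₂±m₂, J±M) = (4,1,2,4,4,3)
P² = 18432/175
sum k=0..1:
  [0] +1/16 = 1/16
  [1] −1/36 = -1/36
S = 5/144
C² = P²·S² = 8/63 ; C = +0.356348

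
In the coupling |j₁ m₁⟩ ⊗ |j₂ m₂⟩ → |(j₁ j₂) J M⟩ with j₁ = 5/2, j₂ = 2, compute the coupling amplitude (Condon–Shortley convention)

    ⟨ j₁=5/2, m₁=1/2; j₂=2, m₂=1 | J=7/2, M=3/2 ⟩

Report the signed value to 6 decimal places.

-0.308607  (= −√(2/21))

√[8·1!4!3!/9! · 3!2!3!1!5!2!] = √(384/7)
  +(−1)^0/∏(0,1,2,3,2,0)! = 1/24  (running 1/24)
  +(−1)^1/∏(1,0,1,2,3,1)! = -1/12  (running -1/24)
⟨..|..⟩ = √(384/7)·(-1/24) = -0.308607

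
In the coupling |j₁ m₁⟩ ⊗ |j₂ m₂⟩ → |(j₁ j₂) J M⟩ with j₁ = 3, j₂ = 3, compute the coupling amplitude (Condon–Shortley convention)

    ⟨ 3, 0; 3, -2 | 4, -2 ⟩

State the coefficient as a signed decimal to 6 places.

+√(3/154) = +0.139573

j₁+j₂−J=2  J+j₁−j₂=4  J−j₁+j₂=4  j₁+j₂+J+1=11
(j₁±m₁, j₂±m₂, J±M) = (3,3,1,5,2,6)
P² = 124416/77
sum k=0..1:
  [0] +1/72 = 1/72
  [1] −1/96 = -1/96
S = 1/288
C² = P²·S² = 3/154 ; C = +0.139573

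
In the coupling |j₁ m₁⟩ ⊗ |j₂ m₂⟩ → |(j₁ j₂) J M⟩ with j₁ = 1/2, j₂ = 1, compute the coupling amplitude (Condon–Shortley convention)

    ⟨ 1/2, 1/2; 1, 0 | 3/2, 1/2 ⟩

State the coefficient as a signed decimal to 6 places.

+0.816497

√[4·0!1!2!/4! · 1!0!1!1!2!1!] = √(2/3)
  +(−1)^0/∏(0,0,0,1,1,1)! = 1  (running 1)
⟨..|..⟩ = √(2/3)·(1) = +0.816497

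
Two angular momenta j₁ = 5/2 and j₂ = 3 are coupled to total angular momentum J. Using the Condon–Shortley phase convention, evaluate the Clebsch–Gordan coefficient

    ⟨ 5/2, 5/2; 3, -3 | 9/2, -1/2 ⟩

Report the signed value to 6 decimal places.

√[10·1!4!5!/11! · 5!0!0!6!4!5!] = √(13824000/77)
  +(−1)^0/∏(0,1,0,0,4,5)! = 1/2880  (running 1/2880)
⟨..|..⟩ = √(13824000/77)·(1/2880) = +0.147122

+√(5/231) ≈ +0.147122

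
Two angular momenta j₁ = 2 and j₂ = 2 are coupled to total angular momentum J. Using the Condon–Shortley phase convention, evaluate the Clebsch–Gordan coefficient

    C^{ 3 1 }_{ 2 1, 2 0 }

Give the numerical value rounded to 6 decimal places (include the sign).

+0.447214  (= +√(1/5))

√[7·1!3!3!/8! · 3!1!2!2!4!2!] = √(36/5)
  +(−1)^0/∏(0,1,1,2,2,1)! = 1/4  (running 1/4)
  +(−1)^1/∏(1,0,0,1,3,2)! = -1/12  (running 1/6)
⟨..|..⟩ = √(36/5)·(1/6) = +0.447214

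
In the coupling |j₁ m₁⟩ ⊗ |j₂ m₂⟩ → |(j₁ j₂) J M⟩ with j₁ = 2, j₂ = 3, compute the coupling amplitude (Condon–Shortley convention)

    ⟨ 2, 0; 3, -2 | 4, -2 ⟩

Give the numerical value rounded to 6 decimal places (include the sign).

+√(12/35) = +0.585540

j₁+j₂−J=1  J+j₁−j₂=3  J−j₁+j₂=5  j₁+j₂+J+1=10
(j₁±m₁, j₂±m₂, J±M) = (2,2,1,5,2,6)
P² = 8640/7
sum k=0..1:
  [0] +1/48 = 1/48
  [1] −1/240 = -1/240
S = 1/60
C² = P²·S² = 12/35 ; C = +0.585540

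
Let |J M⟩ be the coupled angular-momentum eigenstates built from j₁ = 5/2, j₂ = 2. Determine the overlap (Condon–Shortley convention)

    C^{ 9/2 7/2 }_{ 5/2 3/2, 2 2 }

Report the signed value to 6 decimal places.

+√(5/9) ≈ +0.745356

triangle: 0!×5!×4!/10! = 2880/3628800
(j±m)!: 4!×1!×4!×0!×8!×1! = 23224320
prefactor² = (2J+1)×Δ×N² = 184320
  k=0: +1/(0!×0!×1!×4!×4!×0!) = 1/576
Σ = 1/576  ⇒  CG² = 184320×1/576² = 5/9
CG = +√(5/9) = +0.745356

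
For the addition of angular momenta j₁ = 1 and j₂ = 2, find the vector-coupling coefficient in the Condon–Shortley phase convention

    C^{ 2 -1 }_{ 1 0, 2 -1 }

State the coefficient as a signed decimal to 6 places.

+0.408248

j₁+j₂−J=1  J+j₁−j₂=1  J−j₁+j₂=3  j₁+j₂+J+1=6
(j₁±m₁, j₂±m₂, J±M) = (1,1,1,3,1,3)
P² = 3/2
sum k=0..1:
  [0] +1/2 = 1/2
  [1] −1/6 = -1/6
S = 1/3
C² = P²·S² = 1/6 ; C = +0.408248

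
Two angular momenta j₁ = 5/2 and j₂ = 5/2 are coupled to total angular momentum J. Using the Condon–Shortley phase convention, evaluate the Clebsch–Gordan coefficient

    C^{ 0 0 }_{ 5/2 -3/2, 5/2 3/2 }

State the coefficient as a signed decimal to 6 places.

+√(1/6) = +0.408248

triangle: 5!*0!*0!/6! = 120/720
(j±m)!: 1!*4!*4!*1!*0!*0! = 576
prefactor² = (2J+1)*Δ*N² = 96
  k=4: +1/(4!*1!*0!*0!*0!*0!) = 1/24
Σ = 1/24  ⇒  CG² = 96*1/24² = 1/6
CG = +√(1/6) = +0.408248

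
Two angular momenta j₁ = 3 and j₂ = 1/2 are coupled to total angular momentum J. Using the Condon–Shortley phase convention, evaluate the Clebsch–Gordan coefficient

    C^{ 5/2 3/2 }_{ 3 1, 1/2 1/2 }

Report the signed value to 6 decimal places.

-0.534522  (= −√(2/7))

triangle: 1!*5!*0!/7! = 120/5040
(j±m)!: 4!*2!*1!*0!*4!*1! = 1152
prefactor² = (2J+1)*Δ*N² = 1152/7
  k=1: −1/(1!*0!*1!*0!*4!*0!) = -1/24
Σ = -1/24  ⇒  CG² = 1152/7*(-1/24)² = 2/7
CG = −√(2/7) = -0.534522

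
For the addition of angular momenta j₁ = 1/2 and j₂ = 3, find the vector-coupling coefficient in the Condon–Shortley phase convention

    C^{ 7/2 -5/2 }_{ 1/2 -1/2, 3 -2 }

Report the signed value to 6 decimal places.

+0.925820  (= +√(6/7))

√[8·0!1!6!/8! · 0!1!1!5!1!6!] = √(86400/7)
  +(−1)^0/∏(0,0,1,1,0,5)! = 1/120  (running 1/120)
⟨..|..⟩ = √(86400/7)·(1/120) = +0.925820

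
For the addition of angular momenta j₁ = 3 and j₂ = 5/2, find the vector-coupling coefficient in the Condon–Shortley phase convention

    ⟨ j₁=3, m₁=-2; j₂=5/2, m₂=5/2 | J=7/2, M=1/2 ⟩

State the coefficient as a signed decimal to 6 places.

+√(16/63) ≈ +0.503953

triangle: 2!·4!·3!/10! = 288/3628800
(j±m)!: 1!·5!·5!·0!·4!·3! = 2073600
prefactor² = (2J+1)·Δ·N² = 9216/7
  k=2: +1/(2!·0!·3!·3!·1!·0!) = 1/72
Σ = 1/72  ⇒  CG² = 9216/7·1/72² = 16/63
CG = +√(16/63) = +0.503953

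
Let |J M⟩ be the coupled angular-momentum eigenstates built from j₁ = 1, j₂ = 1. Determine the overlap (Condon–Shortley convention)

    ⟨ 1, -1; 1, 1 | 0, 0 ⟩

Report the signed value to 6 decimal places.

+0.577350  (= +√(1/3))

j₁+j₂−J=2  J+j₁−j₂=0  J−j₁+j₂=0  j₁+j₂+J+1=3
(j₁±m₁, j₂±m₂, J±M) = (0,2,2,0,0,0)
P² = 4/3
sum k=2..2:
  [2] +1/2 = 1/2
S = 1/2
C² = P²·S² = 1/3 ; C = +0.577350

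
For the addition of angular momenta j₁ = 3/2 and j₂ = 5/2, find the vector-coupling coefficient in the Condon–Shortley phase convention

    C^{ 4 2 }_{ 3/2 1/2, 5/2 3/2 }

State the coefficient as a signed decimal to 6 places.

j₁+j₂−J=0  J+j₁−j₂=3  J−j₁+j₂=5  j₁+j₂+J+1=9
(j₁±m₁, j₂±m₂, J±M) = (2,1,4,1,6,2)
P² = 8640/7
sum k=0..0:
  [0] +1/48 = 1/48
S = 1/48
C² = P²·S² = 15/28 ; C = +0.731925

+0.731925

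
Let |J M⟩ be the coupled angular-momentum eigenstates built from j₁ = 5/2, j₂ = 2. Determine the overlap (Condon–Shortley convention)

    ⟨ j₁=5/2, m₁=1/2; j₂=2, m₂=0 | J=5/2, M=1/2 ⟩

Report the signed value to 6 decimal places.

−√(8/35) = -0.478091

j₁+j₂−J=2  J+j₁−j₂=3  J−j₁+j₂=2  j₁+j₂+J+1=8
(j₁±m₁, j₂±m₂, J±M) = (3,2,2,2,3,2)
P² = 72/35
sum k=0..2:
  [0] +1/8 = 1/8
  [1] −1/2 = -1/2
  [2] +1/24 = 1/24
S = -1/3
C² = P²·S² = 8/35 ; C = -0.478091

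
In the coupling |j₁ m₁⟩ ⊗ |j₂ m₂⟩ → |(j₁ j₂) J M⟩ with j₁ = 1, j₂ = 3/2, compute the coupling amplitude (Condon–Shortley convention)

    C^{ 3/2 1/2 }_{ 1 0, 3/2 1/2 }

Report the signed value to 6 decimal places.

-0.258199

j₁+j₂−J=1  J+j₁−j₂=1  J−j₁+j₂=2  j₁+j₂+J+1=5
(j₁±m₁, j₂±m₂, J±M) = (1,1,2,1,2,1)
P² = 4/15
sum k=0..1:
  [0] +1/2 = 1/2
  [1] −1/1 = -1
S = -1/2
C² = P²·S² = 1/15 ; C = -0.258199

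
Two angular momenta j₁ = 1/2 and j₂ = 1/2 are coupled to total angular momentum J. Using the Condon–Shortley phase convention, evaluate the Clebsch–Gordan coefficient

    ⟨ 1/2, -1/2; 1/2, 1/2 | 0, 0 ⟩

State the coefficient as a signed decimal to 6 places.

-0.707107  (= −√(1/2))

j₁+j₂−J=1  J+j₁−j₂=0  J−j₁+j₂=0  j₁+j₂+J+1=2
(j₁±m₁, j₂±m₂, J±M) = (0,1,1,0,0,0)
P² = 1/2
sum k=1..1:
  [1] −1/1 = -1
S = -1
C² = P²·S² = 1/2 ; C = -0.707107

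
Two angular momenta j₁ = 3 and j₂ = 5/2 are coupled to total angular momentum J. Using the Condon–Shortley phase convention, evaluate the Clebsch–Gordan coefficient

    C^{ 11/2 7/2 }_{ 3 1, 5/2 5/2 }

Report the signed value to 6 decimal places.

j₁+j₂−J=0  J+j₁−j₂=6  J−j₁+j₂=5  j₁+j₂+J+1=12
(j₁±m₁, j₂±m₂, J±M) = (4,2,5,0,9,2)
P² = 99532800/11
sum k=0..0:
  [0] +1/5760 = 1/5760
S = 1/5760
C² = P²·S² = 3/11 ; C = +0.522233

+√(3/11) = +0.522233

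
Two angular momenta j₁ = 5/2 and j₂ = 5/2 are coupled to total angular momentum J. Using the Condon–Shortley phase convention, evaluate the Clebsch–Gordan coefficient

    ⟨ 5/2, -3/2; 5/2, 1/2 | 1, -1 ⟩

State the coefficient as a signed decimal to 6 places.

j₁+j₂−J=4  J+j₁−j₂=1  J−j₁+j₂=1  j₁+j₂+J+1=7
(j₁±m₁, j₂±m₂, J±M) = (1,4,3,2,0,2)
P² = 288/35
sum k=3..3:
  [3] −1/6 = -1/6
S = -1/6
C² = P²·S² = 8/35 ; C = -0.478091

-0.478091  (= −√(8/35))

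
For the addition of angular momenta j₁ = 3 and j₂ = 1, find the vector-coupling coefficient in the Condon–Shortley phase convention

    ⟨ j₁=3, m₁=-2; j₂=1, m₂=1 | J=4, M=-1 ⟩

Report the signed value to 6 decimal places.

√[9·0!6!2!/9! · 1!5!2!0!3!5!] = √(43200/7)
  +(−1)^0/∏(0,0,5,2,1,0)! = 1/240  (running 1/240)
⟨..|..⟩ = √(43200/7)·(1/240) = +0.327327

+√(3/28) = +0.327327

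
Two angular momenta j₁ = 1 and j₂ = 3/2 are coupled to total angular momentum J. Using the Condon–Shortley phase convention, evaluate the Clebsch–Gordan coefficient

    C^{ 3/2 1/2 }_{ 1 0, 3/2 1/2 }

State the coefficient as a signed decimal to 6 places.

-0.258199

√[4·1!1!2!/5! · 1!1!2!1!2!1!] = √(4/15)
  +(−1)^0/∏(0,1,1,2,0,0)! = 1/2  (running 1/2)
  +(−1)^1/∏(1,0,0,1,1,1)! = -1  (running -1/2)
⟨..|..⟩ = √(4/15)·(-1/2) = -0.258199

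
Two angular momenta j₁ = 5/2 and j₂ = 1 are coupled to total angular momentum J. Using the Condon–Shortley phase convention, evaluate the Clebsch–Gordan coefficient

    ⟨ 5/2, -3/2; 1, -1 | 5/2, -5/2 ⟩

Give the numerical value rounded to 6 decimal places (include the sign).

+√(2/7) ≈ +0.534522

√[6·1!4!1!/7! · 1!4!0!2!0!5!] = √(1152/7)
  +(−1)^0/∏(0,1,4,0,0,1)! = 1/24  (running 1/24)
⟨..|..⟩ = √(1152/7)·(1/24) = +0.534522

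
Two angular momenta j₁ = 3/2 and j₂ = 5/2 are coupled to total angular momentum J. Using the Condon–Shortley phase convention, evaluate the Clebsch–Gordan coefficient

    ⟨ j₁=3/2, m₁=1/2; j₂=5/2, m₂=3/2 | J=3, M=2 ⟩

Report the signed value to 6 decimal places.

triangle: 1!*2!*4!/8! = 48/40320
(j±m)!: 2!*1!*4!*1!*5!*1! = 5760
prefactor² = (2J+1)*Δ*N² = 48
  k=0: +1/(0!*1!*1!*4!*1!*0!) = 1/24
  k=1: −1/(1!*0!*0!*3!*2!*1!) = -1/12
Σ = -1/24  ⇒  CG² = 48*(-1/24)² = 1/12
CG = −√(1/12) = -0.288675

-0.288675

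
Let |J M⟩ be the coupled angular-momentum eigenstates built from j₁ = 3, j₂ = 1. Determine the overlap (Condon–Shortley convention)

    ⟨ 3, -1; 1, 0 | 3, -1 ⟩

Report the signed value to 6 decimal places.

triangle: 1!*5!*1!/8! = 120/40320
(j±m)!: 2!*4!*1!*1!*2!*4! = 2304
prefactor² = (2J+1)*Δ*N² = 48
  k=0: +1/(0!*1!*4!*1!*1!*0!) = 1/24
  k=1: −1/(1!*0!*3!*0!*2!*1!) = -1/12
Σ = -1/24  ⇒  CG² = 48*(-1/24)² = 1/12
CG = −√(1/12) = -0.288675

−√(1/12) = -0.288675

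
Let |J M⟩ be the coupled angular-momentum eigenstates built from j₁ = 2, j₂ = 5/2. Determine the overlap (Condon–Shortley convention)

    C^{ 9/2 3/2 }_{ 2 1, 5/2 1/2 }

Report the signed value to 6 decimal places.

+√(10/21) = +0.690066

triangle: 0!*4!*5!/10! = 2880/3628800
(j±m)!: 3!*1!*3!*2!*6!*3! = 311040
prefactor² = (2J+1)*Δ*N² = 17280/7
  k=0: +1/(0!*0!*1!*3!*3!*2!) = 1/72
Σ = 1/72  ⇒  CG² = 17280/7*1/72² = 10/21
CG = +√(10/21) = +0.690066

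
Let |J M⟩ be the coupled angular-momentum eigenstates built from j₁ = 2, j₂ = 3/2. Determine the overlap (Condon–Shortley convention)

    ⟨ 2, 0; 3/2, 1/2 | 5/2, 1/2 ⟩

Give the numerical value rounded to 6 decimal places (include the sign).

-0.292770

j₁+j₂−J=1  J+j₁−j₂=3  J−j₁+j₂=2  j₁+j₂+J+1=7
(j₁±m₁, j₂±m₂, J±M) = (2,2,2,1,3,2)
P² = 48/35
sum k=0..1:
  [0] +1/4 = 1/4
  [1] −1/2 = -1/2
S = -1/4
C² = P²·S² = 3/35 ; C = -0.292770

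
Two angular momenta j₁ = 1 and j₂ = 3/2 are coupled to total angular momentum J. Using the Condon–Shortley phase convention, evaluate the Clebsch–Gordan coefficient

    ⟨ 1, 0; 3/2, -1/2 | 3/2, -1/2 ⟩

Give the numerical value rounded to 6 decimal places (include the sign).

√[4·1!1!2!/5! · 1!1!1!2!1!2!] = √(4/15)
  +(−1)^0/∏(0,1,1,1,0,1)! = 1  (running 1)
  +(−1)^1/∏(1,0,0,0,1,2)! = -1/2  (running 1/2)
⟨..|..⟩ = √(4/15)·(1/2) = +0.258199

+0.258199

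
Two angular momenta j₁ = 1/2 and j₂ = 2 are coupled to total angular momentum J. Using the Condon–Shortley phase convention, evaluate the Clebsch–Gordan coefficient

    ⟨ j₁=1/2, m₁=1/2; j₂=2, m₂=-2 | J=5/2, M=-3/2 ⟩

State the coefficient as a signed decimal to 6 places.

+0.447214  (= +√(1/5))

j₁+j₂−J=0  J+j₁−j₂=1  J−j₁+j₂=4  j₁+j₂+J+1=6
(j₁±m₁, j₂±m₂, J±M) = (1,0,0,4,1,4)
P² = 576/5
sum k=0..0:
  [0] +1/24 = 1/24
S = 1/24
C² = P²·S² = 1/5 ; C = +0.447214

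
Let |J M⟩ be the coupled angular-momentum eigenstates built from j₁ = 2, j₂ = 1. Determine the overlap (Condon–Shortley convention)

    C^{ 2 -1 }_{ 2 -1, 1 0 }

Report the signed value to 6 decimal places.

-0.408248  (= −√(1/6))

triangle: 1!·3!·1!/6! = 6/720
(j±m)!: 1!·3!·1!·1!·1!·3! = 36
prefactor² = (2J+1)·Δ·N² = 3/2
  k=0: +1/(0!·1!·3!·1!·0!·0!) = 1/6
  k=1: −1/(1!·0!·2!·0!·1!·1!) = -1/2
Σ = -1/3  ⇒  CG² = 3/2·(-1/3)² = 1/6
CG = −√(1/6) = -0.408248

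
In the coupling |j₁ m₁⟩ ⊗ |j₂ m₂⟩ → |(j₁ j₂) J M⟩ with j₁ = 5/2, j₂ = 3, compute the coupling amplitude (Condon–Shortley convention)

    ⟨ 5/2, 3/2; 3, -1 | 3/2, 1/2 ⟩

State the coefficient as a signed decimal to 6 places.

-0.483046

j₁+j₂−J=4  J+j₁−j₂=1  J−j₁+j₂=2  j₁+j₂+J+1=8
(j₁±m₁, j₂±m₂, J±M) = (4,1,2,4,2,1)
P² = 384/35
sum k=0..1:
  [0] +1/48 = 1/48
  [1] −1/6 = -1/6
S = -7/48
C² = P²·S² = 7/30 ; C = -0.483046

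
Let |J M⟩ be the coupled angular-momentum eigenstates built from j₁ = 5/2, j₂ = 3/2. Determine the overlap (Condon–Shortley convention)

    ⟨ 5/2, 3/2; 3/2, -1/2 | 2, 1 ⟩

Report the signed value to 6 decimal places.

j₁+j₂−J=2  J+j₁−j₂=3  J−j₁+j₂=1  j₁+j₂+J+1=7
(j₁±m₁, j₂±m₂, J±M) = (4,1,1,2,3,1)
P² = 24/7
sum k=0..1:
  [0] +1/4 = 1/4
  [1] −1/6 = -1/6
S = 1/12
C² = P²·S² = 1/42 ; C = +0.154303

+0.154303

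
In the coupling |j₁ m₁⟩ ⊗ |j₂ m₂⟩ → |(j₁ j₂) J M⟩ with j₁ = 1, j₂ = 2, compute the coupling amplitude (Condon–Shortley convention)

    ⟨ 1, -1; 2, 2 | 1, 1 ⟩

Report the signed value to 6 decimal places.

√[3·2!0!2!/5! · 0!2!4!0!2!0!] = √(48/5)
  +(−1)^2/∏(2,0,0,2,0,0)! = 1/4  (running 1/4)
⟨..|..⟩ = √(48/5)·(1/4) = +0.774597

+0.774597  (= +√(3/5))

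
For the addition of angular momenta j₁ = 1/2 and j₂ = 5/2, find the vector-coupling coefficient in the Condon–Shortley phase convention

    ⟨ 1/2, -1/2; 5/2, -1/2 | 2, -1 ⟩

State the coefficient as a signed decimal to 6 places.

−√(1/3) ≈ -0.577350

triangle: 1!×0!×4!/6! = 24/720
(j±m)!: 0!×1!×2!×3!×1!×3! = 72
prefactor² = (2J+1)×Δ×N² = 12
  k=1: −1/(1!×0!×0!×1!×0!×3!) = -1/6
Σ = -1/6  ⇒  CG² = 12×(-1/6)² = 1/3
CG = −√(1/3) = -0.577350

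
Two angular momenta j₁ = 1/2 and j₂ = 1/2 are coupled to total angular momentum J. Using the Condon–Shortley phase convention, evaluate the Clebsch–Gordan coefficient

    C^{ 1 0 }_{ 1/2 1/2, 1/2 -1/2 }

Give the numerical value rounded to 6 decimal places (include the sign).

+0.707107  (= +√(1/2))

√[3·0!1!1!/3! · 1!0!0!1!1!1!] = √(1/2)
  +(−1)^0/∏(0,0,0,0,1,1)! = 1  (running 1)
⟨..|..⟩ = √(1/2)·(1) = +0.707107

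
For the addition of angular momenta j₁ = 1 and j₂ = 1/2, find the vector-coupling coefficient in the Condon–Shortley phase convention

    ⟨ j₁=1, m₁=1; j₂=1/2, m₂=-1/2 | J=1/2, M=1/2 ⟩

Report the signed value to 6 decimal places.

+0.816497  (= +√(2/3))

√[2·1!1!0!/3! · 2!0!0!1!1!0!] = √(2/3)
  +(−1)^0/∏(0,1,0,0,1,0)! = 1  (running 1)
⟨..|..⟩ = √(2/3)·(1) = +0.816497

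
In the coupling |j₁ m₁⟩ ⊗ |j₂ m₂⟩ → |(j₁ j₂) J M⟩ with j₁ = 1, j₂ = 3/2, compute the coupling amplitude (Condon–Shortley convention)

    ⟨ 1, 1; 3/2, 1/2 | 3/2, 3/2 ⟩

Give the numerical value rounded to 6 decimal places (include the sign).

+0.632456  (= +√(2/5))

j₁+j₂−J=1  J+j₁−j₂=1  J−j₁+j₂=2  j₁+j₂+J+1=5
(j₁±m₁, j₂±m₂, J±M) = (2,0,2,1,3,0)
P² = 8/5
sum k=0..0:
  [0] +1/2 = 1/2
S = 1/2
C² = P²·S² = 2/5 ; C = +0.632456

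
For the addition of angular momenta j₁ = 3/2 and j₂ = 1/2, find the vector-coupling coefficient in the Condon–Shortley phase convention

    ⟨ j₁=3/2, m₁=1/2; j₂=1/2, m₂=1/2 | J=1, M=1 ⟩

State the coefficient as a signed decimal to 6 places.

-0.500000

j₁+j₂−J=1  J+j₁−j₂=2  J−j₁+j₂=0  j₁+j₂+J+1=4
(j₁±m₁, j₂±m₂, J±M) = (2,1,1,0,2,0)
P² = 1
sum k=1..1:
  [1] −1/2 = -1/2
S = -1/2
C² = P²·S² = 1/4 ; C = -0.500000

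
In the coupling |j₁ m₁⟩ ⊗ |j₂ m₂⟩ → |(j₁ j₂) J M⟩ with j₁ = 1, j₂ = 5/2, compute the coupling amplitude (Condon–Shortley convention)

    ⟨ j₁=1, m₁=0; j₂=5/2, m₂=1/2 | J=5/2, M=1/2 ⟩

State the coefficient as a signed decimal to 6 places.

−√(1/35) = -0.169031

triangle: 1!·1!·4!/7! = 24/5040
(j±m)!: 1!·1!·3!·2!·3!·2! = 144
prefactor² = (2J+1)·Δ·N² = 144/35
  k=0: +1/(0!·1!·1!·3!·0!·1!) = 1/6
  k=1: −1/(1!·0!·0!·2!·1!·2!) = -1/4
Σ = -1/12  ⇒  CG² = 144/35·(-1/12)² = 1/35
CG = −√(1/35) = -0.169031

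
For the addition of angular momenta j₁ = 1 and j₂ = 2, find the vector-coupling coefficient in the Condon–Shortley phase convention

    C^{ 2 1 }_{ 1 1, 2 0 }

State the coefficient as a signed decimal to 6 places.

+√(1/2) ≈ +0.707107

j₁+j₂−J=1  J+j₁−j₂=1  J−j₁+j₂=3  j₁+j₂+J+1=6
(j₁±m₁, j₂±m₂, J±M) = (2,0,2,2,3,1)
P² = 2
sum k=0..0:
  [0] +1/2 = 1/2
S = 1/2
C² = P²·S² = 1/2 ; C = +0.707107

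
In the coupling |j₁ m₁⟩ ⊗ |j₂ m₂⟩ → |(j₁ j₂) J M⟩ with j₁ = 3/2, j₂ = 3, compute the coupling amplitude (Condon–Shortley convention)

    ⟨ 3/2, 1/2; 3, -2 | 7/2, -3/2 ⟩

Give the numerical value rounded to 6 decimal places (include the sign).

+0.654654

√[8·1!2!5!/9! · 2!1!1!5!2!5!] = √(6400/21)
  +(−1)^0/∏(0,1,1,1,1,4)! = 1/24  (running 1/24)
  +(−1)^1/∏(1,0,0,0,2,5)! = -1/240  (running 3/80)
⟨..|..⟩ = √(6400/21)·(3/80) = +0.654654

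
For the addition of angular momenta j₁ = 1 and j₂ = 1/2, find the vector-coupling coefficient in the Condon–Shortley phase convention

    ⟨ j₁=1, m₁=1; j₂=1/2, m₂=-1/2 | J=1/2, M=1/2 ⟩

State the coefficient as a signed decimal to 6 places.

j₁+j₂−J=1  J+j₁−j₂=1  J−j₁+j₂=0  j₁+j₂+J+1=3
(j₁±m₁, j₂±m₂, J±M) = (2,0,0,1,1,0)
P² = 2/3
sum k=0..0:
  [0] +1/1 = 1
S = 1
C² = P²·S² = 2/3 ; C = +0.816497

+√(2/3) ≈ +0.816497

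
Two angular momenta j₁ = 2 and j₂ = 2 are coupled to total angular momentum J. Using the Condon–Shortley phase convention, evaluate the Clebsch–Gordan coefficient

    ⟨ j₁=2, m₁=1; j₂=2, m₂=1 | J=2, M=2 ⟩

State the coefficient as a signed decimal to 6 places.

-0.654654  (= −√(3/7))

√[5·2!2!2!/7! · 3!1!3!1!4!0!] = √(48/7)
  +(−1)^1/∏(1,1,0,2,2,0)! = -1/4  (running -1/4)
⟨..|..⟩ = √(48/7)·(-1/4) = -0.654654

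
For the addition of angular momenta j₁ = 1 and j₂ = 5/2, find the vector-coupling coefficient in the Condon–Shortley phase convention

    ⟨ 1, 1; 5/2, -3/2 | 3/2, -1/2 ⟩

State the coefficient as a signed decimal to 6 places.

+0.632456  (= +√(2/5))

√[4·2!0!3!/6! · 2!0!1!4!1!2!] = √(32/5)
  +(−1)^0/∏(0,2,0,1,0,2)! = 1/4  (running 1/4)
⟨..|..⟩ = √(32/5)·(1/4) = +0.632456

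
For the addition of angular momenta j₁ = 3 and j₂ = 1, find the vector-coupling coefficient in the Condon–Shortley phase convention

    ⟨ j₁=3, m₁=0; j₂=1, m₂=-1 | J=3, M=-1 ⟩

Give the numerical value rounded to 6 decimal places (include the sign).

+√(1/2) ≈ +0.707107

√[7·1!5!1!/8! · 3!3!0!2!2!4!] = √(72)
  +(−1)^0/∏(0,1,3,0,2,1)! = 1/12  (running 1/12)
⟨..|..⟩ = √(72)·(1/12) = +0.707107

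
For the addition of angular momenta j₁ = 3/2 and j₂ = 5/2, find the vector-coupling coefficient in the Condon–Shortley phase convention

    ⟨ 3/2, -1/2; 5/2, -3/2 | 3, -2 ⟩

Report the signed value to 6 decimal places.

+0.288675

j₁+j₂−J=1  J+j₁−j₂=2  J−j₁+j₂=4  j₁+j₂+J+1=8
(j₁±m₁, j₂±m₂, J±M) = (1,2,1,4,1,5)
P² = 48
sum k=0..1:
  [0] +1/12 = 1/12
  [1] −1/24 = -1/24
S = 1/24
C² = P²·S² = 1/12 ; C = +0.288675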